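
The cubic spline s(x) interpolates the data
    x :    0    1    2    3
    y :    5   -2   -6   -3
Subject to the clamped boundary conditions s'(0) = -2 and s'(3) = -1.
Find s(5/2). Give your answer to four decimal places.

-4.1833

Let M_i = s''(x_i). Step sizes h_i = 1, 1, 1; slopes of the chords Δ_i = (y_(i+1) - y_i)/h_i = -7, -4, 3.
  1·M_0 + 4·M_1 + 1·M_2 = 6(Δ_1 - Δ_0) = 18
  1·M_1 + 4·M_2 + 1·M_3 = 6(Δ_2 - Δ_1) = 42
Clamped end conditions give two more equations: 2h_0·M_0 + h_0·M_1 = 6(Δ_0 - s'(0)) = -30 and h_2·M_2 + 2h_2·M_3 = 6(s'(3) - Δ_2) = -24.
Hence M_0 = -266/15, M_1 = 82/15, M_2 = 208/15, M_3 = -284/15.
On [2, 3], s(x) = -6 + 23/15·(x - 2) + 104/15·(x - 2)² - 82/15·(x - 2)³.
With (x - 2) = 1/2: s(5/2) = -251/60.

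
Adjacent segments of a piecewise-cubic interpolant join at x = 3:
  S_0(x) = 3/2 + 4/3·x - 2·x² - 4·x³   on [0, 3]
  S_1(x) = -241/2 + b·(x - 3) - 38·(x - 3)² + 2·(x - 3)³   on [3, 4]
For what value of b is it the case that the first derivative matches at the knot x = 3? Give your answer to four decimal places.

-118.6667

S_0'(x) = 4/3 - 4·x - 12·x², so S_0'(3) = -356/3. On the right, S_1'(3) = b, so b = -356/3.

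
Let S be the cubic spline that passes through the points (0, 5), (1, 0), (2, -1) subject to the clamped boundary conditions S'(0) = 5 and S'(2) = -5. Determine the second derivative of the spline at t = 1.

Let m_i = S''(x_i). Step sizes h_i = 1, 1; slopes of the chords Δ_i = (y_(i+1) - y_i)/h_i = -5, -1.
  1·m_0 + 4·m_1 + 1·m_2 = 6(Δ_1 - Δ_0) = 24
Clamped end conditions give two more equations: 2h_0·m_0 + h_0·m_1 = 6(Δ_0 - S'(0)) = -60 and h_1·m_1 + 2h_1·m_2 = 6(S'(2) - Δ_1) = -24.
Solving: m_0 = -41, m_1 = 22, m_2 = -23.

22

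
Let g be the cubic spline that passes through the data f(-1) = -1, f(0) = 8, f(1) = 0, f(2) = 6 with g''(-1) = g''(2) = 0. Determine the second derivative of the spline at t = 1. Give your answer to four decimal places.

Let m_i = g''(x_i). Step sizes h_i = 1, 1, 1; slopes of the chords Δ_i = (y_(i+1) - y_i)/h_i = 9, -8, 6.
  1·m_0 + 4·m_1 + 1·m_2 = 6(Δ_1 - Δ_0) = -102
  1·m_1 + 4·m_2 + 1·m_3 = 6(Δ_2 - Δ_1) = 84
Natural end conditions: m_0 = m_3 = 0.
Forward elimination and back-substitution give m_0 = 0, m_1 = -164/5, m_2 = 146/5, m_3 = 0.

29.2000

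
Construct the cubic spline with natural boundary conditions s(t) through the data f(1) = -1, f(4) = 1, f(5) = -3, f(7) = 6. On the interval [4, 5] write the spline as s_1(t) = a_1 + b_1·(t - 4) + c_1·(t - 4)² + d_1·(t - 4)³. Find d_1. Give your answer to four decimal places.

Put M_i = s'' at the i-th knot. Here h = (3, 1, 2) and Δ = (2/3, -4, 9/2), so the interior equations h_(i-1)·M_(i-1) + 2(h_(i-1)+h_i)·M_i + h_i·M_(i+1) = 6(Δ_i − Δ_(i-1)) read
  3·M_0 + 8·M_1 + 1·M_2 = 6(Δ_1 - Δ_0) = -28
  1·M_1 + 6·M_2 + 2·M_3 = 6(Δ_2 - Δ_1) = 51
Natural end conditions: M_0 = M_3 = 0.
Solving: M_0 = 0, M_1 = -219/47, M_2 = 436/47, M_3 = 0.
On [4, 5], with s_1(t) = a_1 + b_1·(t - 4) + c_1·(t - 4)² + d_1·(t - 4)³: c_1 = M_1/2 = -219/94, d_1 = (M_2 - M_1)/(6h_1) = 655/282, b_1 = Δ_1 - h_1(2M_1 + M_2)/6 = -563/141.

2.3227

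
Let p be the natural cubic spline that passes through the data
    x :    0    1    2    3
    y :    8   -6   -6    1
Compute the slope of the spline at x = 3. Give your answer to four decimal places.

Let M_i = p''(x_i). Step sizes h_i = 1, 1, 1; slopes of the chords Δ_i = (y_(i+1) - y_i)/h_i = -14, 0, 7.
  1·M_0 + 4·M_1 + 1·M_2 = 6(Δ_1 - Δ_0) = 84
  1·M_1 + 4·M_2 + 1·M_3 = 6(Δ_2 - Δ_1) = 42
Natural end conditions: M_0 = M_3 = 0.
Hence M_0 = 0, M_1 = 98/5, M_2 = 28/5, M_3 = 0.
On [2, 3], p'(x) = b_2 + 2c_2·(x - 2) + 3d_2·(x - 2)² with b_2 = Δ_2 - h_2(2M_2 + M_3)/6 = 77/15, c_2 = M_2/2 = 14/5, d_2 = (M_3 - M_2)/(6h_2) = -14/15. So p'(3) = 119/15.

7.9333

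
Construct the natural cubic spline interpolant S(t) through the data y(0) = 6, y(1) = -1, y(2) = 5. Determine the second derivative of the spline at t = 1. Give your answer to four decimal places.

19.5000

Write M_i for S''(x_i). With h_i = 1, 1 and divided differences Δ_i = -7, 6, the continuity of S' gives the tridiagonal system
  1·M_0 + 4·M_1 + 1·M_2 = 6(Δ_1 - Δ_0) = 78
Natural end conditions: M_0 = M_2 = 0.
Solving the tridiagonal system: M_0 = 0, M_1 = 39/2, M_2 = 0.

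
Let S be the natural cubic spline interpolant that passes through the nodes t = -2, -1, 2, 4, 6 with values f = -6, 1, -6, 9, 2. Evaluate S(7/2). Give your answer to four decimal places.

With M_i denoting the second derivative at x_i, h_i = 1, 3, 2, 2, and Δ_i = (y_(i+1) − y_i)/h_i = 7, -7/3, 15/2, -7/2:
  1·M_0 + 8·M_1 + 3·M_2 = 6(Δ_1 - Δ_0) = -56
  3·M_1 + 10·M_2 + 2·M_3 = 6(Δ_2 - Δ_1) = 59
  2·M_2 + 8·M_3 + 2·M_4 = 6(Δ_3 - Δ_2) = -66
Natural end conditions: M_0 = M_4 = 0.
Forward elimination and back-substitution give M_0 = 0, M_1 = -1517/134, M_2 = 772/67, M_3 = -2983/268, M_4 = 0.
On [2, 4], S(t) = -6 + 2837/804·(t - 2) + 386/67·(t - 2)² - 6071/3216·(t - 2)³.
With (t - 2) = 3/2: S(7/2) = 50465/8576.

5.8844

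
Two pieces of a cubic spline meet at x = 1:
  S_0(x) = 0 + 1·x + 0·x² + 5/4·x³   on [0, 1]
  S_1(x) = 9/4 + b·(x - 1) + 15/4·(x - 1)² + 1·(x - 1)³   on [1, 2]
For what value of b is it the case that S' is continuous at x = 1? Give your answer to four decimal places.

S_0'(x) = 1 + 0·x + 15/4·x², so S_0'(1) = 19/4. On the right, S_1'(1) = b, so b = 19/4.

4.7500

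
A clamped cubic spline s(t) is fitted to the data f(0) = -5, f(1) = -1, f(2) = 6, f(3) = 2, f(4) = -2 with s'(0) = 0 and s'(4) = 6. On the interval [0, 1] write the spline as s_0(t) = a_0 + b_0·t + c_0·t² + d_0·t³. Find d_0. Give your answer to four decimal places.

-0.3393

With M_i denoting the second derivative at x_i, h_i = 1, 1, 1, 1, and Δ_i = (y_(i+1) − y_i)/h_i = 4, 7, -4, -4:
  1·M_0 + 4·M_1 + 1·M_2 = 6(Δ_1 - Δ_0) = 18
  1·M_1 + 4·M_2 + 1·M_3 = 6(Δ_2 - Δ_1) = -66
  1·M_2 + 4·M_3 + 1·M_4 = 6(Δ_3 - Δ_2) = 0
Clamped end conditions give two more equations: 2h_0·M_0 + h_0·M_1 = 6(Δ_0 - s'(0)) = 24 and h_3·M_3 + 2h_3·M_4 = 6(s'(4) - Δ_3) = 60.
Solving: M_0 = 243/28, M_1 = 93/14, M_2 = -69/4, M_3 = -51/14, M_4 = 891/28.
On [0, 1], with s_0(t) = a_0 + b_0·t + c_0·t² + d_0·t³: c_0 = M_0/2 = 243/56, d_0 = (M_1 - M_0)/(6h_0) = -19/56, b_0 = Δ_0 - h_0(2M_0 + M_1)/6 = 0.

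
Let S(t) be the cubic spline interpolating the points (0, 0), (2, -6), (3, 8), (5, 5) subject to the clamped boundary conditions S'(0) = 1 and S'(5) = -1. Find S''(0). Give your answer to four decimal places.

With σ_i denoting the second derivative at x_i, h_i = 2, 1, 2, and Δ_i = (y_(i+1) − y_i)/h_i = -3, 14, -3/2:
  2·σ_0 + 6·σ_1 + 1·σ_2 = 6(Δ_1 - Δ_0) = 102
  1·σ_1 + 6·σ_2 + 2·σ_3 = 6(Δ_2 - Δ_1) = -93
Clamped end conditions give two more equations: 2h_0·σ_0 + h_0·σ_1 = 6(Δ_0 - S'(0)) = -24 and h_2·σ_2 + 2h_2·σ_3 = 6(S'(5) - Δ_2) = 3.
Solving: σ_0 = -635/32, σ_1 = 443/16, σ_2 = -391/16, σ_3 = 415/32.

-19.8438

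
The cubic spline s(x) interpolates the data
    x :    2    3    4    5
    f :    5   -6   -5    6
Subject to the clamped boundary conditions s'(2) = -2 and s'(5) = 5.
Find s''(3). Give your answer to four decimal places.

23.8667

Put m_i = s'' at the i-th knot. Here h = (1, 1, 1) and Δ = (-11, 1, 11), so the interior equations h_(i-1)·m_(i-1) + 2(h_(i-1)+h_i)·m_i + h_i·m_(i+1) = 6(Δ_i − Δ_(i-1)) read
  1·m_0 + 4·m_1 + 1·m_2 = 6(Δ_1 - Δ_0) = 72
  1·m_1 + 4·m_2 + 1·m_3 = 6(Δ_2 - Δ_1) = 60
Clamped end conditions give two more equations: 2h_0·m_0 + h_0·m_1 = 6(Δ_0 - s'(2)) = -54 and h_2·m_2 + 2h_2·m_3 = 6(s'(5) - Δ_2) = -36.
Solving: m_0 = -584/15, m_1 = 358/15, m_2 = 232/15, m_3 = -386/15.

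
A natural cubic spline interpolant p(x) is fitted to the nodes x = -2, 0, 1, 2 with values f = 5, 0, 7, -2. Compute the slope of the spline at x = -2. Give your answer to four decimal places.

Put m_i = p'' at the i-th knot. Here h = (2, 1, 1) and Δ = (-5/2, 7, -9), so the interior equations h_(i-1)·m_(i-1) + 2(h_(i-1)+h_i)·m_i + h_i·m_(i+1) = 6(Δ_i − Δ_(i-1)) read
  2·m_0 + 6·m_1 + 1·m_2 = 6(Δ_1 - Δ_0) = 57
  1·m_1 + 4·m_2 + 1·m_3 = 6(Δ_2 - Δ_1) = -96
Natural end conditions: m_0 = m_3 = 0.
Solving the tridiagonal system: m_0 = 0, m_1 = 324/23, m_2 = -633/23, m_3 = 0.
On [-2, 0], p'(x) = b_0 + 2c_0·(x + 2) + 3d_0·(x + 2)² with b_0 = Δ_0 - h_0(2m_0 + m_1)/6 = -331/46, c_0 = m_0/2 = 0, d_0 = (m_1 - m_0)/(6h_0) = 27/23. So p'(-2) = -331/46.

-7.1957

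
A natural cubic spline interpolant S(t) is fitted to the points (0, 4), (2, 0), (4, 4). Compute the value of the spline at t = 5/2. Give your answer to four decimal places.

0.3438

With m_i denoting the second derivative at x_i, h_i = 2, 2, and Δ_i = (y_(i+1) − y_i)/h_i = -2, 2:
  2·m_0 + 8·m_1 + 2·m_2 = 6(Δ_1 - Δ_0) = 24
Natural end conditions: m_0 = m_2 = 0.
Hence m_0 = 0, m_1 = 3, m_2 = 0.
On [2, 4], S(t) = 0 + 0·(t - 2) + 3/2·(t - 2)² - 1/4·(t - 2)³.
With (t - 2) = 1/2: S(5/2) = 11/32.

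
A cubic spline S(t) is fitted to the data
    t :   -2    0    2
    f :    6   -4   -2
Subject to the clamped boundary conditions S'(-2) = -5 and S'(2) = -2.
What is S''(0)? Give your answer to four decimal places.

7.5000

Let M_i = S''(x_i). Step sizes h_i = 2, 2; slopes of the chords Δ_i = (y_(i+1) - y_i)/h_i = -5, 1.
  2·M_0 + 8·M_1 + 2·M_2 = 6(Δ_1 - Δ_0) = 36
Clamped end conditions give two more equations: 2h_0·M_0 + h_0·M_1 = 6(Δ_0 - S'(-2)) = 0 and h_1·M_1 + 2h_1·M_2 = 6(S'(2) - Δ_1) = -18.
Forward elimination and back-substitution give M_0 = -15/4, M_1 = 15/2, M_2 = -33/4.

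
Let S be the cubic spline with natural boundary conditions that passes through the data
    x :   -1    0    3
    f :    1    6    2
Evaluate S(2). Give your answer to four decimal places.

5.4444

With M_i denoting the second derivative at x_i, h_i = 1, 3, and Δ_i = (y_(i+1) − y_i)/h_i = 5, -4/3:
  1·M_0 + 8·M_1 + 3·M_2 = 6(Δ_1 - Δ_0) = -38
Natural end conditions: M_0 = M_2 = 0.
Forward elimination and back-substitution give M_0 = 0, M_1 = -19/4, M_2 = 0.
On [0, 3], S(x) = 6 + 41/12·x - 19/8·x² + 19/72·x³.
With x = 2: S(2) = 49/9.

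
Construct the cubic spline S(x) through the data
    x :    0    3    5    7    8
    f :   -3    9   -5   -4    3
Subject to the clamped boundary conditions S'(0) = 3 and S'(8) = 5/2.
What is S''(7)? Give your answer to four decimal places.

With m_i denoting the second derivative at x_i, h_i = 3, 2, 2, 1, and Δ_i = (y_(i+1) − y_i)/h_i = 4, -7, 1/2, 7:
  3·m_0 + 10·m_1 + 2·m_2 = 6(Δ_1 - Δ_0) = -66
  2·m_1 + 8·m_2 + 2·m_3 = 6(Δ_2 - Δ_1) = 45
  2·m_2 + 6·m_3 + 1·m_4 = 6(Δ_3 - Δ_2) = 39
Clamped end conditions give two more equations: 2h_0·m_0 + h_0·m_1 = 6(Δ_0 - S'(0)) = 6 and h_3·m_3 + 2h_3·m_4 = 6(S'(8) - Δ_3) = -27.
Solving the tridiagonal system: m_0 = 1227/212, m_1 = -1015/106, m_2 = 2627/424, m_3 = 773/106, m_4 = -3635/212.

7.2925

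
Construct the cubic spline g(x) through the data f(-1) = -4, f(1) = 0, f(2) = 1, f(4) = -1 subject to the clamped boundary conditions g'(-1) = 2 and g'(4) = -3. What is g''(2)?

-1

Put M_i = g'' at the i-th knot. Here h = (2, 1, 2) and Δ = (2, 1, -1), so the interior equations h_(i-1)·M_(i-1) + 2(h_(i-1)+h_i)·M_i + h_i·M_(i+1) = 6(Δ_i − Δ_(i-1)) read
  2·M_0 + 6·M_1 + 1·M_2 = 6(Δ_1 - Δ_0) = -6
  1·M_1 + 6·M_2 + 2·M_3 = 6(Δ_2 - Δ_1) = -12
Clamped end conditions give two more equations: 2h_0·M_0 + h_0·M_1 = 6(Δ_0 - g'(-1)) = 0 and h_2·M_2 + 2h_2·M_3 = 6(g'(4) - Δ_2) = -12.
Hence M_0 = 1/2, M_1 = -1, M_2 = -1, M_3 = -5/2.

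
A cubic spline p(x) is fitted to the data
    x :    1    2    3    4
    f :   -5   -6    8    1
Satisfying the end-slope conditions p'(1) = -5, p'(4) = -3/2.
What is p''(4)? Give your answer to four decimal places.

42.1333

With m_i denoting the second derivative at x_i, h_i = 1, 1, 1, and Δ_i = (y_(i+1) − y_i)/h_i = -1, 14, -7:
  1·m_0 + 4·m_1 + 1·m_2 = 6(Δ_1 - Δ_0) = 90
  1·m_1 + 4·m_2 + 1·m_3 = 6(Δ_2 - Δ_1) = -126
Clamped end conditions give two more equations: 2h_0·m_0 + h_0·m_1 = 6(Δ_0 - p'(1)) = 24 and h_2·m_2 + 2h_2·m_3 = 6(p'(4) - Δ_2) = 33.
Solving the tridiagonal system: m_0 = -97/15, m_1 = 554/15, m_2 = -769/15, m_3 = 632/15.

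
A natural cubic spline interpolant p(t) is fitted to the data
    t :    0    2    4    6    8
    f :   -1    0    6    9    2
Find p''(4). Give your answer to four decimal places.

Let M_i = p''(x_i). Step sizes h_i = 2, 2, 2, 2; slopes of the chords Δ_i = (y_(i+1) - y_i)/h_i = 1/2, 3, 3/2, -7/2.
  2·M_0 + 8·M_1 + 2·M_2 = 6(Δ_1 - Δ_0) = 15
  2·M_1 + 8·M_2 + 2·M_3 = 6(Δ_2 - Δ_1) = -9
  2·M_2 + 8·M_3 + 2·M_4 = 6(Δ_3 - Δ_2) = -30
Natural end conditions: M_0 = M_4 = 0.
Solving: M_0 = 0, M_1 = 33/16, M_2 = -3/4, M_3 = -57/16, M_4 = 0.

-0.7500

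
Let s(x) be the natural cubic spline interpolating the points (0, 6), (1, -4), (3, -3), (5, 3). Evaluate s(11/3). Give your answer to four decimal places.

-0.7980

Write σ_i for s''(x_i). With h_i = 1, 2, 2 and divided differences Δ_i = -10, 1/2, 3, the continuity of s' gives the tridiagonal system
  1·σ_0 + 6·σ_1 + 2·σ_2 = 6(Δ_1 - Δ_0) = 63
  2·σ_1 + 8·σ_2 + 2·σ_3 = 6(Δ_2 - Δ_1) = 15
Natural end conditions: σ_0 = σ_3 = 0.
Solving: σ_0 = 0, σ_1 = 237/22, σ_2 = -9/11, σ_3 = 0.
On [3, 5], s(x) = -3 + 39/11·(x - 3) - 9/22·(x - 3)² + 3/44·(x - 3)³.
With (x - 3) = 2/3: s(11/3) = -79/99.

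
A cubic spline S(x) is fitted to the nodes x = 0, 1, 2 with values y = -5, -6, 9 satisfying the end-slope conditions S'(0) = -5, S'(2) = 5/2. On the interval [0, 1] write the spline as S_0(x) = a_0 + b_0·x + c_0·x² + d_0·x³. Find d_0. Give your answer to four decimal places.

8.1250

Let m_i = S''(x_i). Step sizes h_i = 1, 1; slopes of the chords Δ_i = (y_(i+1) - y_i)/h_i = -1, 15.
  1·m_0 + 4·m_1 + 1·m_2 = 6(Δ_1 - Δ_0) = 96
Clamped end conditions give two more equations: 2h_0·m_0 + h_0·m_1 = 6(Δ_0 - S'(0)) = 24 and h_1·m_1 + 2h_1·m_2 = 6(S'(2) - Δ_1) = -75.
Solving: m_0 = -33/4, m_1 = 81/2, m_2 = -231/4.
On [0, 1], with S_0(x) = a_0 + b_0·x + c_0·x² + d_0·x³: c_0 = m_0/2 = -33/8, d_0 = (m_1 - m_0)/(6h_0) = 65/8, b_0 = Δ_0 - h_0(2m_0 + m_1)/6 = -5.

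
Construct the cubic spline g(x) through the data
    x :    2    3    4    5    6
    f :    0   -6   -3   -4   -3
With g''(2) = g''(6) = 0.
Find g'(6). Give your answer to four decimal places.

1.9821

Let σ_i = g''(x_i). Step sizes h_i = 1, 1, 1, 1; slopes of the chords Δ_i = (y_(i+1) - y_i)/h_i = -6, 3, -1, 1.
  1·σ_0 + 4·σ_1 + 1·σ_2 = 6(Δ_1 - Δ_0) = 54
  1·σ_1 + 4·σ_2 + 1·σ_3 = 6(Δ_2 - Δ_1) = -24
  1·σ_2 + 4·σ_3 + 1·σ_4 = 6(Δ_3 - Δ_2) = 12
Natural end conditions: σ_0 = σ_4 = 0.
Hence σ_0 = 0, σ_1 = 459/28, σ_2 = -81/7, σ_3 = 165/28, σ_4 = 0.
On [5, 6], g'(x) = b_3 + 2c_3·(x - 5) + 3d_3·(x - 5)² with b_3 = Δ_3 - h_3(2σ_3 + σ_4)/6 = -27/28, c_3 = σ_3/2 = 165/56, d_3 = (σ_4 - σ_3)/(6h_3) = -55/56. So g'(6) = 111/56.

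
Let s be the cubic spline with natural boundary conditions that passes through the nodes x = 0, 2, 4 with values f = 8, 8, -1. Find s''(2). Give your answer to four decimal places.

With M_i denoting the second derivative at x_i, h_i = 2, 2, and Δ_i = (y_(i+1) − y_i)/h_i = 0, -9/2:
  2·M_0 + 8·M_1 + 2·M_2 = 6(Δ_1 - Δ_0) = -27
Natural end conditions: M_0 = M_2 = 0.
Forward elimination and back-substitution give M_0 = 0, M_1 = -27/8, M_2 = 0.

-3.3750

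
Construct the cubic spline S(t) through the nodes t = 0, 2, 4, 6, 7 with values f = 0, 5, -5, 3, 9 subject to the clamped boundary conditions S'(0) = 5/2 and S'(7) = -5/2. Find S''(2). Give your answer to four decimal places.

Put m_i = S'' at the i-th knot. Here h = (2, 2, 2, 1) and Δ = (5/2, -5, 4, 6), so the interior equations h_(i-1)·m_(i-1) + 2(h_(i-1)+h_i)·m_i + h_i·m_(i+1) = 6(Δ_i − Δ_(i-1)) read
  2·m_0 + 8·m_1 + 2·m_2 = 6(Δ_1 - Δ_0) = -45
  2·m_1 + 8·m_2 + 2·m_3 = 6(Δ_2 - Δ_1) = 54
  2·m_2 + 6·m_3 + 1·m_4 = 6(Δ_3 - Δ_2) = 12
Clamped end conditions give two more equations: 2h_0·m_0 + h_0·m_1 = 6(Δ_0 - S'(0)) = 0 and h_3·m_3 + 2h_3·m_4 = 6(S'(7) - Δ_3) = -51.
Solving: m_0 = 187/43, m_1 = -374/43, m_2 = 683/86, m_3 = 169/43, m_4 = -1181/43.

-8.6977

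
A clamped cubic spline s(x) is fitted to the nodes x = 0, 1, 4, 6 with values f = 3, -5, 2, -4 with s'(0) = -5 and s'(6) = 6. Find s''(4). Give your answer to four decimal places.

-11.2051

Write M_i for s''(x_i). With h_i = 1, 3, 2 and divided differences Δ_i = -8, 7/3, -3, the continuity of s' gives the tridiagonal system
  1·M_0 + 8·M_1 + 3·M_2 = 6(Δ_1 - Δ_0) = 62
  3·M_1 + 10·M_2 + 2·M_3 = 6(Δ_2 - Δ_1) = -32
Clamped end conditions give two more equations: 2h_0·M_0 + h_0·M_1 = 6(Δ_0 - s'(0)) = -18 and h_2·M_2 + 2h_2·M_3 = 6(s'(6) - Δ_2) = 54.
Forward elimination and back-substitution give M_0 = -623/39, M_1 = 544/39, M_2 = -437/39, M_3 = 745/39.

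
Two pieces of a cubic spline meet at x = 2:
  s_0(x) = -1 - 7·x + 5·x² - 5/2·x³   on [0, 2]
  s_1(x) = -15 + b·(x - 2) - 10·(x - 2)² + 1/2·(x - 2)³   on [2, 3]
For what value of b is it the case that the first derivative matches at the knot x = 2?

-17

s_0'(x) = -7 + 10·x - 15/2·x², so s_0'(2) = -17. On the right, s_1'(2) = b, so b = -17.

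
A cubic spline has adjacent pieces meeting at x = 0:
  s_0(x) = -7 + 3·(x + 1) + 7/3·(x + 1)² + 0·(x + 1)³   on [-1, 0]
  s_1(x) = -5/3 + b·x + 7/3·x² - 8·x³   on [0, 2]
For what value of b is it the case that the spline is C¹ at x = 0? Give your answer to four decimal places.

s_0'(x) = 3 + 14/3·(x + 1) + 0·(x + 1)², so s_0'(0) = 23/3. On the right, s_1'(0) = b, so b = 23/3.

7.6667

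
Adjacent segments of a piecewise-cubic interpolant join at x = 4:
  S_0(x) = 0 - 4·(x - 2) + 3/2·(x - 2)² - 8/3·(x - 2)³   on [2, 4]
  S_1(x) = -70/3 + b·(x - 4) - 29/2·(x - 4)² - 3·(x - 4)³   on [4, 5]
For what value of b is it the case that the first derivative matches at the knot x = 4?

-30

S_0'(x) = -4 + 3·(x - 2) - 8·(x - 2)², so S_0'(4) = -30. On the right, S_1'(4) = b, so b = -30.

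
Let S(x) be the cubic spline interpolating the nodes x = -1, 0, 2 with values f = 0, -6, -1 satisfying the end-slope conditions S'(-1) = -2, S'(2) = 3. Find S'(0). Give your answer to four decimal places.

Write M_i for S''(x_i). With h_i = 1, 2 and divided differences Δ_i = -6, 5/2, the continuity of S' gives the tridiagonal system
  1·M_0 + 6·M_1 + 2·M_2 = 6(Δ_1 - Δ_0) = 51
Clamped end conditions give two more equations: 2h_0·M_0 + h_0·M_1 = 6(Δ_0 - S'(-1)) = -24 and h_1·M_1 + 2h_1·M_2 = 6(S'(2) - Δ_1) = 3.
Solving: M_0 = -113/6, M_1 = 41/3, M_2 = -73/12.
On [0, 2], S'(x) = b_1 + 2c_1·x + 3d_1·x² with b_1 = Δ_1 - h_1(2M_1 + M_2)/6 = -55/12, c_1 = M_1/2 = 41/6, d_1 = (M_2 - M_1)/(6h_1) = -79/48. So S'(0) = -55/12.

-4.5833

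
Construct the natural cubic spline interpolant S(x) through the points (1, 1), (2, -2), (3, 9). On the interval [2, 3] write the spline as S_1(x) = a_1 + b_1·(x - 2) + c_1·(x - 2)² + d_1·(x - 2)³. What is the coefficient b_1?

Write σ_i for S''(x_i). With h_i = 1, 1 and divided differences Δ_i = -3, 11, the continuity of S' gives the tridiagonal system
  1·σ_0 + 4·σ_1 + 1·σ_2 = 6(Δ_1 - Δ_0) = 84
Natural end conditions: σ_0 = σ_2 = 0.
Hence σ_0 = 0, σ_1 = 21, σ_2 = 0.
On [2, 3], with S_1(x) = a_1 + b_1·(x - 2) + c_1·(x - 2)² + d_1·(x - 2)³: c_1 = σ_1/2 = 21/2, d_1 = (σ_2 - σ_1)/(6h_1) = -7/2, b_1 = Δ_1 - h_1(2σ_1 + σ_2)/6 = 4.

4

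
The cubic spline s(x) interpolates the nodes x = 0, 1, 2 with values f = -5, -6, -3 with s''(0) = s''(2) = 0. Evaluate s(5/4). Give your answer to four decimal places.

-5.5781

Let m_i = s''(x_i). Step sizes h_i = 1, 1; slopes of the chords Δ_i = (y_(i+1) - y_i)/h_i = -1, 3.
  1·m_0 + 4·m_1 + 1·m_2 = 6(Δ_1 - Δ_0) = 24
Natural end conditions: m_0 = m_2 = 0.
Hence m_0 = 0, m_1 = 6, m_2 = 0.
On [1, 2], s(x) = -6 + 1·(x - 1) + 3·(x - 1)² - 1·(x - 1)³.
With (x - 1) = 1/4: s(5/4) = -357/64.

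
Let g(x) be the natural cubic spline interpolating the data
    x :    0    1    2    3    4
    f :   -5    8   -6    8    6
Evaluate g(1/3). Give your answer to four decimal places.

Write m_i for g''(x_i). With h_i = 1, 1, 1, 1 and divided differences Δ_i = 13, -14, 14, -2, the continuity of g' gives the tridiagonal system
  1·m_0 + 4·m_1 + 1·m_2 = 6(Δ_1 - Δ_0) = -162
  1·m_1 + 4·m_2 + 1·m_3 = 6(Δ_2 - Δ_1) = 168
  1·m_2 + 4·m_3 + 1·m_4 = 6(Δ_3 - Δ_2) = -96
Natural end conditions: m_0 = m_4 = 0.
Solving the tridiagonal system: m_0 = 0, m_1 = -1599/28, m_2 = 465/7, m_3 = -1137/28, m_4 = 0.
On [0, 1], g(x) = -5 + 1261/56·x + 0·x² - 533/56·x³.
With x = 1/3: g(1/3) = 407/189.

2.1534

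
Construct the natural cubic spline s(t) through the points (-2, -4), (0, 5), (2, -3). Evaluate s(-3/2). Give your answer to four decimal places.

-0.7539

Write M_i for s''(x_i). With h_i = 2, 2 and divided differences Δ_i = 9/2, -4, the continuity of s' gives the tridiagonal system
  2·M_0 + 8·M_1 + 2·M_2 = 6(Δ_1 - Δ_0) = -51
Natural end conditions: M_0 = M_2 = 0.
Solving the tridiagonal system: M_0 = 0, M_1 = -51/8, M_2 = 0.
On [-2, 0], s(t) = -4 + 53/8·(t + 2) + 0·(t + 2)² - 17/32·(t + 2)³.
With (t + 2) = 1/2: s(-3/2) = -193/256.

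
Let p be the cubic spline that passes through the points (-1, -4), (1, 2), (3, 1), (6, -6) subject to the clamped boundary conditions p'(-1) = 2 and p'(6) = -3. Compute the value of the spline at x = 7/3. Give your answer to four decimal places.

2.0621

With M_i denoting the second derivative at x_i, h_i = 2, 2, 3, and Δ_i = (y_(i+1) − y_i)/h_i = 3, -1/2, -7/3:
  2·M_0 + 8·M_1 + 2·M_2 = 6(Δ_1 - Δ_0) = -21
  2·M_1 + 10·M_2 + 3·M_3 = 6(Δ_2 - Δ_1) = -11
Clamped end conditions give two more equations: 2h_0·M_0 + h_0·M_1 = 6(Δ_0 - p'(-1)) = 6 and h_2·M_2 + 2h_2·M_3 = 6(p'(6) - Δ_2) = -4.
Forward elimination and back-substitution give M_0 = 235/74, M_1 = -124/37, M_2 = -10/37, M_3 = -59/111.
On [1, 3], p(x) = 2 + 135/74·(x - 1) - 62/37·(x - 1)² + 19/74·(x - 1)³.
With (x - 1) = 4/3: p(7/3) = 2060/999.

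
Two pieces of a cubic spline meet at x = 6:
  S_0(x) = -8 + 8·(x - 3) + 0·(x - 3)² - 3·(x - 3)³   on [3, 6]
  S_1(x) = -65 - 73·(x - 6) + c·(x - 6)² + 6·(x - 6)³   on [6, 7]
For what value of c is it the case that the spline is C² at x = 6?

S_0''(x) = 0 - 18·(x - 3), so S_0''(6) = -54. On the right, S_1''(6) = 2c, so c = -27.

-27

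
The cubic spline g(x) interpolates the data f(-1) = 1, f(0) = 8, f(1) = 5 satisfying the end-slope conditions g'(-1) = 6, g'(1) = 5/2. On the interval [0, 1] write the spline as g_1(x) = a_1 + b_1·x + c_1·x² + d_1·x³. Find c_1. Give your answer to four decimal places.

-13.2500

Write M_i for g''(x_i). With h_i = 1, 1 and divided differences Δ_i = 7, -3, the continuity of g' gives the tridiagonal system
  1·M_0 + 4·M_1 + 1·M_2 = 6(Δ_1 - Δ_0) = -60
Clamped end conditions give two more equations: 2h_0·M_0 + h_0·M_1 = 6(Δ_0 - g'(-1)) = 6 and h_1·M_1 + 2h_1·M_2 = 6(g'(1) - Δ_1) = 33.
Hence M_0 = 65/4, M_1 = -53/2, M_2 = 119/4.
On [0, 1], with g_1(x) = a_1 + b_1·x + c_1·x² + d_1·x³: c_1 = M_1/2 = -53/4, d_1 = (M_2 - M_1)/(6h_1) = 75/8, b_1 = Δ_1 - h_1(2M_1 + M_2)/6 = 7/8.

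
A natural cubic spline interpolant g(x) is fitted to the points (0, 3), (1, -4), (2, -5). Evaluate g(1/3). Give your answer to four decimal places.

Write m_i for g''(x_i). With h_i = 1, 1 and divided differences Δ_i = -7, -1, the continuity of g' gives the tridiagonal system
  1·m_0 + 4·m_1 + 1·m_2 = 6(Δ_1 - Δ_0) = 36
Natural end conditions: m_0 = m_2 = 0.
Solving: m_0 = 0, m_1 = 9, m_2 = 0.
On [0, 1], g(x) = 3 - 17/2·x + 0·x² + 3/2·x³.
With x = 1/3: g(1/3) = 2/9.

0.2222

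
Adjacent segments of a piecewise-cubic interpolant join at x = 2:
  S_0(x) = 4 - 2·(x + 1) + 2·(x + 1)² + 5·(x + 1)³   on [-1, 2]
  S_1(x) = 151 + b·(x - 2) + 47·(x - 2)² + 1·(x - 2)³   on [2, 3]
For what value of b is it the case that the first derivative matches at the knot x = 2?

145

S_0'(x) = -2 + 4·(x + 1) + 15·(x + 1)², so S_0'(2) = 145. On the right, S_1'(2) = b, so b = 145.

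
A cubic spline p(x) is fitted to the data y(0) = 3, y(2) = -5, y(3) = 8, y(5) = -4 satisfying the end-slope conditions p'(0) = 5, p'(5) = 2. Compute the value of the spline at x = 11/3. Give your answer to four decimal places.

Write σ_i for p''(x_i). With h_i = 2, 1, 2 and divided differences Δ_i = -4, 13, -6, the continuity of p' gives the tridiagonal system
  2·σ_0 + 6·σ_1 + 1·σ_2 = 6(Δ_1 - Δ_0) = 102
  1·σ_1 + 6·σ_2 + 2·σ_3 = 6(Δ_2 - Δ_1) = -114
Clamped end conditions give two more equations: 2h_0·σ_0 + h_0·σ_1 = 6(Δ_0 - p'(0)) = -54 and h_2·σ_2 + 2h_2·σ_3 = 6(p'(5) - Δ_2) = 48.
Forward elimination and back-substitution give σ_0 = -477/16, σ_1 = 261/8, σ_2 = -273/8, σ_3 = 465/16.
On [3, 5], p(x) = 8 + 113/16·(x - 3) - 273/16·(x - 3)² + 337/64·(x - 3)³.
With (x - 3) = 2/3: p(11/3) = 361/54.

6.6852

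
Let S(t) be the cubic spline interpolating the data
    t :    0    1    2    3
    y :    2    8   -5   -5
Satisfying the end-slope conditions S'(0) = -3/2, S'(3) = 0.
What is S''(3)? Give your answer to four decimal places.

With m_i denoting the second derivative at x_i, h_i = 1, 1, 1, and Δ_i = (y_(i+1) − y_i)/h_i = 6, -13, 0:
  1·m_0 + 4·m_1 + 1·m_2 = 6(Δ_1 - Δ_0) = -114
  1·m_1 + 4·m_2 + 1·m_3 = 6(Δ_2 - Δ_1) = 78
Clamped end conditions give two more equations: 2h_0·m_0 + h_0·m_1 = 6(Δ_0 - S'(0)) = 45 and h_2·m_2 + 2h_2·m_3 = 6(S'(3) - Δ_2) = 0.
Solving: m_0 = 236/5, m_1 = -247/5, m_2 = 182/5, m_3 = -91/5.

-18.2000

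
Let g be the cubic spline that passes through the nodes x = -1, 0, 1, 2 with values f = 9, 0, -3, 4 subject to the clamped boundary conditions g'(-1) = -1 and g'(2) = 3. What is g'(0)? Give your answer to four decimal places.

-9.9333

Let σ_i = g''(x_i). Step sizes h_i = 1, 1, 1; slopes of the chords Δ_i = (y_(i+1) - y_i)/h_i = -9, -3, 7.
  1·σ_0 + 4·σ_1 + 1·σ_2 = 6(Δ_1 - Δ_0) = 36
  1·σ_1 + 4·σ_2 + 1·σ_3 = 6(Δ_2 - Δ_1) = 60
Clamped end conditions give two more equations: 2h_0·σ_0 + h_0·σ_1 = 6(Δ_0 - g'(-1)) = -48 and h_2·σ_2 + 2h_2·σ_3 = 6(g'(2) - Δ_2) = -24.
Solving: σ_0 = -452/15, σ_1 = 184/15, σ_2 = 256/15, σ_3 = -308/15.
On [0, 1], g'(x) = b_1 + 2c_1·x + 3d_1·x² with b_1 = Δ_1 - h_1(2σ_1 + σ_2)/6 = -149/15, c_1 = σ_1/2 = 92/15, d_1 = (σ_2 - σ_1)/(6h_1) = 4/5. So g'(0) = -149/15.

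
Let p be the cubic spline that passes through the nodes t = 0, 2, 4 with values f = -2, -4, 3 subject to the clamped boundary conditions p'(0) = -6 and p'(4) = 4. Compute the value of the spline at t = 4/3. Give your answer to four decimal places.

Let σ_i = p''(x_i). Step sizes h_i = 2, 2; slopes of the chords Δ_i = (y_(i+1) - y_i)/h_i = -1, 7/2.
  2·σ_0 + 8·σ_1 + 2·σ_2 = 6(Δ_1 - Δ_0) = 27
Clamped end conditions give two more equations: 2h_0·σ_0 + h_0·σ_1 = 6(Δ_0 - p'(0)) = 30 and h_1·σ_1 + 2h_1·σ_2 = 6(p'(4) - Δ_1) = 3.
Solving the tridiagonal system: σ_0 = 53/8, σ_1 = 7/4, σ_2 = -1/8.
On [0, 2], p(t) = -2 - 6·t + 53/16·t² - 13/32·t³.
With t = 4/3: p(4/3) = -137/27.

-5.0741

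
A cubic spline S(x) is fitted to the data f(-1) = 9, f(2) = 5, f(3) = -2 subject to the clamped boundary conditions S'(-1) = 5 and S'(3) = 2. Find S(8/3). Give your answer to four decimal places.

Let M_i = S''(x_i). Step sizes h_i = 3, 1; slopes of the chords Δ_i = (y_(i+1) - y_i)/h_i = -4/3, -7.
  3·M_0 + 8·M_1 + 1·M_2 = 6(Δ_1 - Δ_0) = -34
Clamped end conditions give two more equations: 2h_0·M_0 + h_0·M_1 = 6(Δ_0 - S'(-1)) = -38 and h_1·M_1 + 2h_1·M_2 = 6(S'(3) - Δ_1) = 54.
Forward elimination and back-substitution give M_0 = -17/6, M_1 = -7, M_2 = 61/2.
On [2, 3], S(x) = 5 - 39/4·(x - 2) - 7/2·(x - 2)² + 25/4·(x - 2)³.
With (x - 2) = 2/3: S(8/3) = -65/54.

-1.2037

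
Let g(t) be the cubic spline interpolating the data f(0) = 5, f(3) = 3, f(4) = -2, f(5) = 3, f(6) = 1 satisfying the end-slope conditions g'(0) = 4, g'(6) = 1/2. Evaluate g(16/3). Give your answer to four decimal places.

With σ_i denoting the second derivative at x_i, h_i = 3, 1, 1, 1, and Δ_i = (y_(i+1) − y_i)/h_i = -2/3, -5, 5, -2:
  3·σ_0 + 8·σ_1 + 1·σ_2 = 6(Δ_1 - Δ_0) = -26
  1·σ_1 + 4·σ_2 + 1·σ_3 = 6(Δ_2 - Δ_1) = 60
  1·σ_2 + 4·σ_3 + 1·σ_4 = 6(Δ_3 - Δ_2) = -42
Clamped end conditions give two more equations: 2h_0·σ_0 + h_0·σ_1 = 6(Δ_0 - g'(0)) = -28 and h_3·σ_3 + 2h_3·σ_4 = 6(g'(6) - Δ_3) = 15.
Solving: σ_0 = -227/108, σ_1 = -277/54, σ_2 = 2305/108, σ_3 = -1093/54, σ_4 = 1903/108.
On [5, 6], g(t) = 3 + 391/216·(t - 5) - 1093/108·(t - 5)² + 1363/216·(t - 5)³.
With (t - 5) = 1/3: g(16/3) = 3955/1458.

2.7126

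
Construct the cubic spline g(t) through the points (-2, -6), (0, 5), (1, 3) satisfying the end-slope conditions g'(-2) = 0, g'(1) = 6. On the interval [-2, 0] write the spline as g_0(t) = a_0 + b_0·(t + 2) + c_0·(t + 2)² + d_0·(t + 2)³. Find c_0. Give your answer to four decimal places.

8.8750

Write M_i for g''(x_i). With h_i = 2, 1 and divided differences Δ_i = 11/2, -2, the continuity of g' gives the tridiagonal system
  2·M_0 + 6·M_1 + 1·M_2 = 6(Δ_1 - Δ_0) = -45
Clamped end conditions give two more equations: 2h_0·M_0 + h_0·M_1 = 6(Δ_0 - g'(-2)) = 33 and h_1·M_1 + 2h_1·M_2 = 6(g'(1) - Δ_1) = 48.
Hence M_0 = 71/4, M_1 = -19, M_2 = 67/2.
On [-2, 0], with g_0(t) = a_0 + b_0·(t + 2) + c_0·(t + 2)² + d_0·(t + 2)³: c_0 = M_0/2 = 71/8, d_0 = (M_1 - M_0)/(6h_0) = -49/16, b_0 = Δ_0 - h_0(2M_0 + M_1)/6 = 0.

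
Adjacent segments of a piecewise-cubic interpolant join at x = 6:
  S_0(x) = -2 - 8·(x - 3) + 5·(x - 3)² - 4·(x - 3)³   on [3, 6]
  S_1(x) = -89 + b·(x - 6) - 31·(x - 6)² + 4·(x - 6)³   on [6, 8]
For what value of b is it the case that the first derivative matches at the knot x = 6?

S_0'(x) = -8 + 10·(x - 3) - 12·(x - 3)², so S_0'(6) = -86. On the right, S_1'(6) = b, so b = -86.

-86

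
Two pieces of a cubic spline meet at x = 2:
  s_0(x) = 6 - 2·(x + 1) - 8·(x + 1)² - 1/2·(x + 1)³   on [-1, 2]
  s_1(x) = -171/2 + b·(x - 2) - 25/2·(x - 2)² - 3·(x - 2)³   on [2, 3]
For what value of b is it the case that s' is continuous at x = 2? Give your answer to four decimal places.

-63.5000

s_0'(x) = -2 - 16·(x + 1) - 3/2·(x + 1)², so s_0'(2) = -127/2. On the right, s_1'(2) = b, so b = -127/2.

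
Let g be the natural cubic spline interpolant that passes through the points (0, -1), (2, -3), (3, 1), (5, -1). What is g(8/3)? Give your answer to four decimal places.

Let σ_i = g''(x_i). Step sizes h_i = 2, 1, 2; slopes of the chords Δ_i = (y_(i+1) - y_i)/h_i = -1, 4, -1.
  2·σ_0 + 6·σ_1 + 1·σ_2 = 6(Δ_1 - Δ_0) = 30
  1·σ_1 + 6·σ_2 + 2·σ_3 = 6(Δ_2 - Δ_1) = -30
Natural end conditions: σ_0 = σ_3 = 0.
Solving: σ_0 = 0, σ_1 = 6, σ_2 = -6, σ_3 = 0.
On [2, 3], g(t) = -3 + 3·(t - 2) + 3·(t - 2)² - 2·(t - 2)³.
With (t - 2) = 2/3: g(8/3) = -7/27.

-0.2593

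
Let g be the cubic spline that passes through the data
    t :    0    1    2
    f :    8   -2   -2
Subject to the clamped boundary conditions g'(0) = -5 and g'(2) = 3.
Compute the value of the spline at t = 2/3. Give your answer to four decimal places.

Put σ_i = g'' at the i-th knot. Here h = (1, 1) and Δ = (-10, 0), so the interior equations h_(i-1)·σ_(i-1) + 2(h_(i-1)+h_i)·σ_i + h_i·σ_(i+1) = 6(Δ_i − Δ_(i-1)) read
  1·σ_0 + 4·σ_1 + 1·σ_2 = 6(Δ_1 - Δ_0) = 60
Clamped end conditions give two more equations: 2h_0·σ_0 + h_0·σ_1 = 6(Δ_0 - g'(0)) = -30 and h_1·σ_1 + 2h_1·σ_2 = 6(g'(2) - Δ_1) = 18.
Forward elimination and back-substitution give σ_0 = -26, σ_1 = 22, σ_2 = -2.
On [0, 1], g(t) = 8 - 5·t - 13·t² + 8·t³.
With t = 2/3: g(2/3) = 34/27.

1.2593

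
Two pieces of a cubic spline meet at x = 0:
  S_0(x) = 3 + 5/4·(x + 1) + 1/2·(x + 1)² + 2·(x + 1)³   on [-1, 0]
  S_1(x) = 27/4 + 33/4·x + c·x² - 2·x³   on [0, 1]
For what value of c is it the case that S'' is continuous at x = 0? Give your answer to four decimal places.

S_0''(x) = 1 + 12·(x + 1), so S_0''(0) = 13. On the right, S_1''(0) = 2c, so c = 13/2.

6.5000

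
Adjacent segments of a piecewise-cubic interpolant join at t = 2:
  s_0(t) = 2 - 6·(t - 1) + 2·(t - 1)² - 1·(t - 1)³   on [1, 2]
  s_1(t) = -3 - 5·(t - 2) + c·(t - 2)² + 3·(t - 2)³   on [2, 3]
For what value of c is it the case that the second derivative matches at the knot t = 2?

-1

s_0''(t) = 4 - 6·(t - 1), so s_0''(2) = -2. On the right, s_1''(2) = 2c, so c = -1.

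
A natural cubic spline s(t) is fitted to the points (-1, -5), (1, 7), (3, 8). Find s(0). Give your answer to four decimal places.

2.0313

Let m_i = s''(x_i). Step sizes h_i = 2, 2; slopes of the chords Δ_i = (y_(i+1) - y_i)/h_i = 6, 1/2.
  2·m_0 + 8·m_1 + 2·m_2 = 6(Δ_1 - Δ_0) = -33
Natural end conditions: m_0 = m_2 = 0.
Solving the tridiagonal system: m_0 = 0, m_1 = -33/8, m_2 = 0.
On [-1, 1], s(t) = -5 + 59/8·(t + 1) + 0·(t + 1)² - 11/32·(t + 1)³.
With (t + 1) = 1: s(0) = 65/32.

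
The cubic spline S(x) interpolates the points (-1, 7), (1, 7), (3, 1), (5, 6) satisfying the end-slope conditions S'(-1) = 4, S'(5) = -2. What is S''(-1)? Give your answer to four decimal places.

Let M_i = S''(x_i). Step sizes h_i = 2, 2, 2; slopes of the chords Δ_i = (y_(i+1) - y_i)/h_i = 0, -3, 5/2.
  2·M_0 + 8·M_1 + 2·M_2 = 6(Δ_1 - Δ_0) = -18
  2·M_1 + 8·M_2 + 2·M_3 = 6(Δ_2 - Δ_1) = 33
Clamped end conditions give two more equations: 2h_0·M_0 + h_0·M_1 = 6(Δ_0 - S'(-1)) = -24 and h_2·M_2 + 2h_2·M_3 = 6(S'(5) - Δ_2) = -27.
Solving the tridiagonal system: M_0 = -9/2, M_1 = -3, M_2 = 15/2, M_3 = -21/2.

-4.5000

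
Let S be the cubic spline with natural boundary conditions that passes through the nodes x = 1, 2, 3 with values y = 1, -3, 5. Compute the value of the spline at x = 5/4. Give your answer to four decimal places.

With M_i denoting the second derivative at x_i, h_i = 1, 1, and Δ_i = (y_(i+1) − y_i)/h_i = -4, 8:
  1·M_0 + 4·M_1 + 1·M_2 = 6(Δ_1 - Δ_0) = 72
Natural end conditions: M_0 = M_2 = 0.
Forward elimination and back-substitution give M_0 = 0, M_1 = 18, M_2 = 0.
On [1, 2], S(x) = 1 - 7·(x - 1) + 0·(x - 1)² + 3·(x - 1)³.
With (x - 1) = 1/4: S(5/4) = -45/64.

-0.7031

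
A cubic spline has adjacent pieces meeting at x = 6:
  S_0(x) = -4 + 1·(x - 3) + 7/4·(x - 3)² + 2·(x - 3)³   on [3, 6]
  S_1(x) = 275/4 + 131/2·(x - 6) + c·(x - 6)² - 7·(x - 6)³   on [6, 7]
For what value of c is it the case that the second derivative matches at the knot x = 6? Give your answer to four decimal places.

19.7500

S_0''(x) = 7/2 + 12·(x - 3), so S_0''(6) = 79/2. On the right, S_1''(6) = 2c, so c = 79/4.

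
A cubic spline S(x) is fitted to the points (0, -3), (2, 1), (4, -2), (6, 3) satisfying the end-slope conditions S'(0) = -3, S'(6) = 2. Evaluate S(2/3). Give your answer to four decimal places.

Put σ_i = S'' at the i-th knot. Here h = (2, 2, 2) and Δ = (2, -3/2, 5/2), so the interior equations h_(i-1)·σ_(i-1) + 2(h_(i-1)+h_i)·σ_i + h_i·σ_(i+1) = 6(Δ_i − Δ_(i-1)) read
  2·σ_0 + 8·σ_1 + 2·σ_2 = 6(Δ_1 - Δ_0) = -21
  2·σ_1 + 8·σ_2 + 2·σ_3 = 6(Δ_2 - Δ_1) = 24
Clamped end conditions give two more equations: 2h_0·σ_0 + h_0·σ_1 = 6(Δ_0 - S'(0)) = 30 and h_2·σ_2 + 2h_2·σ_3 = 6(S'(6) - Δ_2) = -3.
Forward elimination and back-substitution give σ_0 = 163/15, σ_1 = -101/15, σ_2 = 167/30, σ_3 = -53/15.
On [0, 2], S(x) = -3 - 3·x + 163/30·x² - 22/15·x³.
With x = 2/3: S(2/3) = -1223/405.

-3.0198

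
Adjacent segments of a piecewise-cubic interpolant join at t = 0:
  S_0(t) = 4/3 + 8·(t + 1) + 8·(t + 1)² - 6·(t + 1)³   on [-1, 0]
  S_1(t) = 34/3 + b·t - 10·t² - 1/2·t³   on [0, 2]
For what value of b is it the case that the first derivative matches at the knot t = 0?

6

S_0'(t) = 8 + 16·(t + 1) - 18·(t + 1)², so S_0'(0) = 6. On the right, S_1'(0) = b, so b = 6.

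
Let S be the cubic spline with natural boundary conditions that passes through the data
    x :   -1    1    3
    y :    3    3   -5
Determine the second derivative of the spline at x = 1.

-3

With m_i denoting the second derivative at x_i, h_i = 2, 2, and Δ_i = (y_(i+1) − y_i)/h_i = 0, -4:
  2·m_0 + 8·m_1 + 2·m_2 = 6(Δ_1 - Δ_0) = -24
Natural end conditions: m_0 = m_2 = 0.
Forward elimination and back-substitution give m_0 = 0, m_1 = -3, m_2 = 0.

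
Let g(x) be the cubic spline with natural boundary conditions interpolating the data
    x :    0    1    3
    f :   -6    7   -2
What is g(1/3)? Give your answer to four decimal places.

Put m_i = g'' at the i-th knot. Here h = (1, 2) and Δ = (13, -9/2), so the interior equations h_(i-1)·m_(i-1) + 2(h_(i-1)+h_i)·m_i + h_i·m_(i+1) = 6(Δ_i − Δ_(i-1)) read
  1·m_0 + 6·m_1 + 2·m_2 = 6(Δ_1 - Δ_0) = -105
Natural end conditions: m_0 = m_2 = 0.
Solving: m_0 = 0, m_1 = -35/2, m_2 = 0.
On [0, 1], g(x) = -6 + 191/12·x + 0·x² - 35/12·x³.
With x = 1/3: g(1/3) = -65/81.

-0.8025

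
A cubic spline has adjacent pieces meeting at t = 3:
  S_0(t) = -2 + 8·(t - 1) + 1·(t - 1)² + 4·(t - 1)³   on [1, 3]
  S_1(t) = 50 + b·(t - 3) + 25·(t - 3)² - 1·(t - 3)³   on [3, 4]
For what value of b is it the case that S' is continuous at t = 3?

60

S_0'(t) = 8 + 2·(t - 1) + 12·(t - 1)², so S_0'(3) = 60. On the right, S_1'(3) = b, so b = 60.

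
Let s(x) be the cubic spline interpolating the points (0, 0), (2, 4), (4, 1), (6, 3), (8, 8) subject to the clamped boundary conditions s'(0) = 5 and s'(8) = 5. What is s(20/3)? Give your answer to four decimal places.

4.0053

Put σ_i = s'' at the i-th knot. Here h = (2, 2, 2, 2) and Δ = (2, -3/2, 1, 5/2), so the interior equations h_(i-1)·σ_(i-1) + 2(h_(i-1)+h_i)·σ_i + h_i·σ_(i+1) = 6(Δ_i − Δ_(i-1)) read
  2·σ_0 + 8·σ_1 + 2·σ_2 = 6(Δ_1 - Δ_0) = -21
  2·σ_1 + 8·σ_2 + 2·σ_3 = 6(Δ_2 - Δ_1) = 15
  2·σ_2 + 8·σ_3 + 2·σ_4 = 6(Δ_3 - Δ_2) = 9
Clamped end conditions give two more equations: 2h_0·σ_0 + h_0·σ_1 = 6(Δ_0 - s'(0)) = -18 and h_3·σ_3 + 2h_3·σ_4 = 6(s'(8) - Δ_3) = 15.
Hence σ_0 = -183/56, σ_1 = -69/28, σ_2 = 21/8, σ_3 = -15/28, σ_4 = 225/56.
On [6, 8], s(x) = 3 + 85/56·(x - 6) - 15/56·(x - 6)² + 85/224·(x - 6)³.
With (x - 6) = 2/3: s(20/3) = 757/189.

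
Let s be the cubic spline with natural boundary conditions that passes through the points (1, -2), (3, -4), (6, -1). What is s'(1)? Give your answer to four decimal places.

-1.4000

Let M_i = s''(x_i). Step sizes h_i = 2, 3; slopes of the chords Δ_i = (y_(i+1) - y_i)/h_i = -1, 1.
  2·M_0 + 10·M_1 + 3·M_2 = 6(Δ_1 - Δ_0) = 12
Natural end conditions: M_0 = M_2 = 0.
Solving the tridiagonal system: M_0 = 0, M_1 = 6/5, M_2 = 0.
On [1, 3], s'(x) = b_0 + 2c_0·(x - 1) + 3d_0·(x - 1)² with b_0 = Δ_0 - h_0(2M_0 + M_1)/6 = -7/5, c_0 = M_0/2 = 0, d_0 = (M_1 - M_0)/(6h_0) = 1/10. So s'(1) = -7/5.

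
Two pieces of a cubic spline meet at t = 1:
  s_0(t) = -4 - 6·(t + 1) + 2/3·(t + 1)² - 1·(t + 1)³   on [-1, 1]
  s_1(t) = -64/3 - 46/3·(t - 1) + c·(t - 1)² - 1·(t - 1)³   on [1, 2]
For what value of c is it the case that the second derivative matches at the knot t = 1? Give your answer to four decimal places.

-5.3333

s_0''(t) = 4/3 - 6·(t + 1), so s_0''(1) = -32/3. On the right, s_1''(1) = 2c, so c = -16/3.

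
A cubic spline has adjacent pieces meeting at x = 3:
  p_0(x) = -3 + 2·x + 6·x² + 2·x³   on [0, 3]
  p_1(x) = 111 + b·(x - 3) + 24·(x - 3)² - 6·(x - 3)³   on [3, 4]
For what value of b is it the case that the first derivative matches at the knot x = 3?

92

p_0'(x) = 2 + 12·x + 6·x², so p_0'(3) = 92. On the right, p_1'(3) = b, so b = 92.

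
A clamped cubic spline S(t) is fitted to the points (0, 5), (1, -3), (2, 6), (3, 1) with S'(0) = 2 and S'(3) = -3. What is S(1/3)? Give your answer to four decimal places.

Let m_i = S''(x_i). Step sizes h_i = 1, 1, 1; slopes of the chords Δ_i = (y_(i+1) - y_i)/h_i = -8, 9, -5.
  1·m_0 + 4·m_1 + 1·m_2 = 6(Δ_1 - Δ_0) = 102
  1·m_1 + 4·m_2 + 1·m_3 = 6(Δ_2 - Δ_1) = -84
Clamped end conditions give two more equations: 2h_0·m_0 + h_0·m_1 = 6(Δ_0 - S'(0)) = -60 and h_2·m_2 + 2h_2·m_3 = 6(S'(3) - Δ_2) = 12.
Hence m_0 = -818/15, m_1 = 736/15, m_2 = -596/15, m_3 = 388/15.
On [0, 1], S(t) = 5 + 2·t - 409/15·t² + 259/15·t³.
With t = 1/3: S(1/3) = 1327/405.

3.2765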